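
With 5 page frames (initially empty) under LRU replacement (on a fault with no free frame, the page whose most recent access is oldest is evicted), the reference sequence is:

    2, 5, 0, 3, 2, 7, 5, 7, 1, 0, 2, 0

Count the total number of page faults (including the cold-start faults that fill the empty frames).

2 → miss, frames {2}
5 → miss, frames {2,5}
0 → miss, frames {2,5,0}
3 → miss, frames {2,5,0,3}
2 → hit
7 → miss, frames {5,0,3,2,7}
5 → hit
7 → hit
1 → miss, evict 0, frames {3,2,5,7,1}
0 → miss, evict 3, frames {2,5,7,1,0}
2 → hit
0 → hit
Page faults: 7.

7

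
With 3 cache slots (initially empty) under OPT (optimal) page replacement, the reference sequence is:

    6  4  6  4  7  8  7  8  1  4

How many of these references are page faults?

6 → miss, frames [6]
4 → miss, frames [6, 4]
6 → hit
4 → hit
7 → miss, frames [6, 4, 7]
8 → miss, evict 6, frames [4, 7, 8]
7 → hit
8 → hit
1 → miss, evict 8, frames [4, 7, 1]
4 → hit
Page faults: 5.

5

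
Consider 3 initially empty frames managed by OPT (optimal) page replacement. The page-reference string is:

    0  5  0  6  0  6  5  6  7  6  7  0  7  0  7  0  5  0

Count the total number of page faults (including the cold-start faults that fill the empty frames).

0 → miss, frames [0]
5 → miss, frames [0, 5]
0 → hit
6 → miss, frames [0, 5, 6]
0 → hit
6 → hit
5 → hit
6 → hit
7 → miss, evict 5, frames [0, 6, 7]
6 → hit
7 → hit
0 → hit
7 → hit
0 → hit
7 → hit
0 → hit
5 → miss, evict 7, frames [0, 6, 5]
0 → hit
Page faults: 5.

5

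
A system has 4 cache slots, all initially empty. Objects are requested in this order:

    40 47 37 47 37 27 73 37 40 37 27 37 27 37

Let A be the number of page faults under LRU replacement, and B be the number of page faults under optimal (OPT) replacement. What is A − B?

1

Under LRU: F F F . . F F . F . . . . . → 6 faults.
Under OPT: F F F . . F F . . . . . . . → 5 faults.
A − B = 6 − 5 = 1.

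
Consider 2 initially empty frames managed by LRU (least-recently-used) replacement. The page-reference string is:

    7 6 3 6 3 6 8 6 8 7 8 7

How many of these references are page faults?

7 → miss, frames {7}
6 → miss, frames {7,6}
3 → miss, evict 7, frames {6,3}
6 → hit
3 → hit
6 → hit
8 → miss, evict 3, frames {6,8}
6 → hit
8 → hit
7 → miss, evict 6, frames {8,7}
8 → hit
7 → hit
Page faults: 5.

5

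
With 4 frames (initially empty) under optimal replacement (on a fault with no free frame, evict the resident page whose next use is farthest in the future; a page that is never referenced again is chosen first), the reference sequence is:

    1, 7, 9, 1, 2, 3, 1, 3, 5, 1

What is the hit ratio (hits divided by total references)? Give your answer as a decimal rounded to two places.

0.40

1: miss, frames (1)
7: miss, frames (1 7)
9: miss, frames (1 7 9)
1: hit
2: miss, frames (1 7 9 2)
3: miss, evict 2, frames (1 7 9 3)
1: hit
3: hit
5: miss, evict 3, frames (1 7 9 5)
1: hit
Hits: 4 of 10 references → 4/10 = 0.4000.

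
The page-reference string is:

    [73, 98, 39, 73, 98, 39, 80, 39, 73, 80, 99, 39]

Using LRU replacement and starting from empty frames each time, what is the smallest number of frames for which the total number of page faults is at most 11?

2

f=1: 12 faults
f=2: 11 faults
f=3: 7 faults
f=4: 5 faults
f=5: 5 faults
Smallest f with faults ≤ 11 is 2.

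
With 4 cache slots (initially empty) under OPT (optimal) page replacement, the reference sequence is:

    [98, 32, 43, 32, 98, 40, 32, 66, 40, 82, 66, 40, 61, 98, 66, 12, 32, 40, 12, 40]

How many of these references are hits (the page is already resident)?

98: miss, frames (98)
32: miss, frames (98 32)
43: miss, frames (98 32 43)
32: hit
98: hit
40: miss, frames (98 32 43 40)
32: hit
66: miss, evict 43, frames (98 32 40 66)
40: hit
82: miss, evict 32, frames (98 40 66 82)
66: hit
40: hit
61: miss, evict 82, frames (98 40 66 61)
98: hit
66: hit
12: miss, evict 61, frames (98 40 66 12)
32: miss, evict 66, frames (98 40 12 32)
40: hit
12: hit
40: hit
Hits: 11.

11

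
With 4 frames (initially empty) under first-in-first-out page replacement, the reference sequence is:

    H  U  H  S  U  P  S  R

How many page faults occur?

H -> fault, frames [H]
U -> fault, frames [H, U]
H -> hit
S -> fault, frames [H, U, S]
U -> hit
P -> fault, frames [H, U, S, P]
S -> hit
R -> fault, evict H, frames [U, S, P, R]
Page faults: 5.

5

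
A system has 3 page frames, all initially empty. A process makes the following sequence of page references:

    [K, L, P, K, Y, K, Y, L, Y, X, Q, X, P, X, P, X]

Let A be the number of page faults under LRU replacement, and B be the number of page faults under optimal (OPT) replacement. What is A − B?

Under LRU: F F F . F . . F . F F . F . . . → 8 faults.
Under OPT: F F F . F . . . . F F . F . . . → 7 faults.
A − B = 8 − 7 = 1.

1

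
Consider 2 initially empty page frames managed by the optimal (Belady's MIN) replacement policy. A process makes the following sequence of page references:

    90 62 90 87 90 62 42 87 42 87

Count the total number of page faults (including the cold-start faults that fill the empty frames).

5

90 -> miss, frames (90)
62 -> miss, frames (90 62)
90 -> hit
87 -> miss, evict 62, frames (90 87)
90 -> hit
62 -> miss, evict 90, frames (87 62)
42 -> miss, evict 62, frames (87 42)
87 -> hit
42 -> hit
87 -> hit
Page faults: 5.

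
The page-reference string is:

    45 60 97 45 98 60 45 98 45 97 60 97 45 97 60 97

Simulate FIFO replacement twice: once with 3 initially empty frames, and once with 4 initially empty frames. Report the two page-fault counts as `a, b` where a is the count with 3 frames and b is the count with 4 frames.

7, 4

3 frames: F F F . F . F . . . F F . . . . → 7 faults.
4 frames: F F F . F . . . . . . . . . . . → 4 faults.
4 < 7: adding a frame reduced faults, as is typical.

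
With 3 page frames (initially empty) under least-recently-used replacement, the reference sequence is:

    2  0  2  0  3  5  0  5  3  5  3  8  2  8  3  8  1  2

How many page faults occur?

8

2 -> miss, frames {2}
0 -> miss, frames {2,0}
2 -> hit
0 -> hit
3 -> miss, frames {2,0,3}
5 -> miss, evict 2, frames {0,3,5}
0 -> hit
5 -> hit
3 -> hit
5 -> hit
3 -> hit
8 -> miss, evict 0, frames {5,3,8}
2 -> miss, evict 5, frames {3,8,2}
8 -> hit
3 -> hit
8 -> hit
1 -> miss, evict 2, frames {3,8,1}
2 -> miss, evict 3, frames {8,1,2}
Page faults: 8.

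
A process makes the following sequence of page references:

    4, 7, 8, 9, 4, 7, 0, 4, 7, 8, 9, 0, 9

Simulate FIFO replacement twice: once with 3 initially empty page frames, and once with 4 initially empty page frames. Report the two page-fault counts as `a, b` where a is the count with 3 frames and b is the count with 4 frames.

9, 10

3 frames: F F F F F F F . . F F . . → 9 faults.
4 frames: F F F F . . F F F F F F . → 10 faults.
10 > 9: adding a frame increased faults — Belady's anomaly.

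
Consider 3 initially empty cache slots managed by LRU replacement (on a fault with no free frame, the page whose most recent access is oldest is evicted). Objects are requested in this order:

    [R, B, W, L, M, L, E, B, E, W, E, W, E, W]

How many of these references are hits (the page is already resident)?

6

R -> fault, frames (R)
B -> fault, frames (R B)
W -> fault, frames (R B W)
L -> fault, evict R, frames (B W L)
M -> fault, evict B, frames (W L M)
L -> hit
E -> fault, evict W, frames (M L E)
B -> fault, evict M, frames (L E B)
E -> hit
W -> fault, evict L, frames (B E W)
E -> hit
W -> hit
E -> hit
W -> hit
Hits: 6.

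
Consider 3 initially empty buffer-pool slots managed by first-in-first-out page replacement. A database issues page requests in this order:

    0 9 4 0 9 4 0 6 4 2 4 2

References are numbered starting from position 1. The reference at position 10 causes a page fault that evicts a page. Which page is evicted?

9

pos 1: 0 -> fault, frames {0}
pos 2: 9 -> fault, frames {0,9}
pos 3: 4 -> fault, frames {0,9,4}
pos 4: 0 -> hit
pos 5: 9 -> hit
pos 6: 4 -> hit
pos 7: 0 -> hit
pos 8: 6 -> fault, evict 0, frames {9,4,6}
pos 9: 4 -> hit
pos 10: 2 -> fault, evict 9, frames {4,6,2}
At position 10, page 9 is evicted.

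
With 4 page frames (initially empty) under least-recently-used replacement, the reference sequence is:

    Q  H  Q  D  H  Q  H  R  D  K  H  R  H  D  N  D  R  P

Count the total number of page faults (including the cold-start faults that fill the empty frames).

7

Q -> miss, frames [Q]
H -> miss, frames [Q, H]
Q -> hit
D -> miss, frames [H, Q, D]
H -> hit
Q -> hit
H -> hit
R -> miss, frames [D, Q, H, R]
D -> hit
K -> miss, evict Q, frames [H, R, D, K]
H -> hit
R -> hit
H -> hit
D -> hit
N -> miss, evict K, frames [R, H, D, N]
D -> hit
R -> hit
P -> miss, evict H, frames [N, D, R, P]
Page faults: 7.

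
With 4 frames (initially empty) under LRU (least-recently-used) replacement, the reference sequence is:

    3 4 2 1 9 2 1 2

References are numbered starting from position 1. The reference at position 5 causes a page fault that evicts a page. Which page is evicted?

pos 1: 3: fault, frames {3}
pos 2: 4: fault, frames {3,4}
pos 3: 2: fault, frames {3,4,2}
pos 4: 1: fault, frames {3,4,2,1}
pos 5: 9: fault, evict 3, frames {4,2,1,9}
At position 5, page 3 is evicted.

3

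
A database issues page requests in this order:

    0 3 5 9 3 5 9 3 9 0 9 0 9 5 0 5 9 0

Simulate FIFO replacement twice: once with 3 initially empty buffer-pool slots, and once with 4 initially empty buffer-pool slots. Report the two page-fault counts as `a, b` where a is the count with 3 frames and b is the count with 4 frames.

3 frames: F F F F . . . . . F . . . . . . . . → 5 faults.
4 frames: F F F F . . . . . . . . . . . . . . → 4 faults.
4 < 5: adding a frame reduced faults, as is typical.

5, 4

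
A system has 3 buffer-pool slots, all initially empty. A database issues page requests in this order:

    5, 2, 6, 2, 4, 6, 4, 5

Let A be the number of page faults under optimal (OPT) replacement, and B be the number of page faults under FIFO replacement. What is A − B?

Under OPT: F F F . F . . . → 4 faults.
Under FIFO: F F F . F . . F → 5 faults.
A − B = 4 − 5 = -1.

-1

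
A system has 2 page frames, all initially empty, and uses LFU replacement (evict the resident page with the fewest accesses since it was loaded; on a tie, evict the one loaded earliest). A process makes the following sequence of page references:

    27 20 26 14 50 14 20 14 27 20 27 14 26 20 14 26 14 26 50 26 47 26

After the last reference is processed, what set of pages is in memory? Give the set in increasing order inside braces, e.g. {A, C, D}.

{14, 26}

27: fault, frames [27]
20: fault, frames [27, 20]
26: fault, evict 27, frames [20, 26]
14: fault, evict 20, frames [26, 14]
50: fault, evict 26, frames [14, 50]
14: hit
20: fault, evict 50, frames [14, 20]
14: hit
27: fault, evict 20, frames [14, 27]
20: fault, evict 27, frames [14, 20]
27: fault, evict 20, frames [14, 27]
14: hit
26: fault, evict 27, frames [14, 26]
20: fault, evict 26, frames [14, 20]
14: hit
26: fault, evict 20, frames [14, 26]
14: hit
26: hit
50: fault, evict 26, frames [14, 50]
26: fault, evict 50, frames [14, 26]
47: fault, evict 26, frames [14, 47]
26: fault, evict 47, frames [14, 26]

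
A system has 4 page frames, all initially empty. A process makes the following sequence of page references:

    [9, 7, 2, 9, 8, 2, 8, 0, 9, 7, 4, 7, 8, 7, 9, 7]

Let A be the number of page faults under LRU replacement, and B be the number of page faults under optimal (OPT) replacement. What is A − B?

2

Under LRU: F F F . F . . F . F F . F . . . → 8 faults.
Under OPT: F F F . F . . F . . F . . . . . → 6 faults.
A − B = 8 − 6 = 2.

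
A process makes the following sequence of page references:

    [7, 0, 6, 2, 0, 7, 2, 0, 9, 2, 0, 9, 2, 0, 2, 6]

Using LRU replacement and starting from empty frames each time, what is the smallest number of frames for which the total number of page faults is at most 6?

4

f=1: 16 faults
f=2: 15 faults
f=3: 7 faults
f=4: 6 faults
f=5: 5 faults
Smallest f with faults ≤ 6 is 4.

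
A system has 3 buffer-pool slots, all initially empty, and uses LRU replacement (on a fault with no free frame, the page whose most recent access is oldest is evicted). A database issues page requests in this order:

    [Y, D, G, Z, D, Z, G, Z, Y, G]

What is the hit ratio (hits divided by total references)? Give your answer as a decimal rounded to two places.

Y -> fault, frames [Y]
D -> fault, frames [Y, D]
G -> fault, frames [Y, D, G]
Z -> fault, evict Y, frames [D, G, Z]
D -> hit
Z -> hit
G -> hit
Z -> hit
Y -> fault, evict D, frames [G, Z, Y]
G -> hit
Hits: 5 of 10 references → 5/10 = 0.5000.

0.50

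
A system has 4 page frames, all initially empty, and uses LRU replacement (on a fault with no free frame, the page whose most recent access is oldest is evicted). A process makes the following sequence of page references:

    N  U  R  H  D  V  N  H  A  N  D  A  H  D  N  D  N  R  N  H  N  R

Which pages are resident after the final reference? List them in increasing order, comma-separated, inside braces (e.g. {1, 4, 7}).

N → miss, frames {N}
U → miss, frames {N,U}
R → miss, frames {N,U,R}
H → miss, frames {N,U,R,H}
D → miss, evict N, frames {U,R,H,D}
V → miss, evict U, frames {R,H,D,V}
N → miss, evict R, frames {H,D,V,N}
H → hit
A → miss, evict D, frames {V,N,H,A}
N → hit
D → miss, evict V, frames {H,A,N,D}
A → hit
H → hit
D → hit
N → hit
D → hit
N → hit
R → miss, evict A, frames {H,D,N,R}
N → hit
H → hit
N → hit
R → hit

{D, H, N, R}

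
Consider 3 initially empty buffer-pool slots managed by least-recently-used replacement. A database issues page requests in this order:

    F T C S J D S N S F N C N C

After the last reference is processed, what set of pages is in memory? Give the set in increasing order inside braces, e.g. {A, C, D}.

{C, F, N}

F: miss, frames [F]
T: miss, frames [F, T]
C: miss, frames [F, T, C]
S: miss, evict F, frames [T, C, S]
J: miss, evict T, frames [C, S, J]
D: miss, evict C, frames [S, J, D]
S: hit
N: miss, evict J, frames [D, S, N]
S: hit
F: miss, evict D, frames [N, S, F]
N: hit
C: miss, evict S, frames [F, N, C]
N: hit
C: hit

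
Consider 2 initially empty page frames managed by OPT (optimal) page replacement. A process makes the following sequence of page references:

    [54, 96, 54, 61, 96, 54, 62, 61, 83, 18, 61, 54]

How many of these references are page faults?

54 -> fault, frames {54}
96 -> fault, frames {54,96}
54 -> hit
61 -> fault, evict 54, frames {96,61}
96 -> hit
54 -> fault, evict 96, frames {61,54}
62 -> fault, evict 54, frames {61,62}
61 -> hit
83 -> fault, evict 62, frames {61,83}
18 -> fault, evict 83, frames {61,18}
61 -> hit
54 -> fault, evict 18, frames {61,54}
Page faults: 8.

8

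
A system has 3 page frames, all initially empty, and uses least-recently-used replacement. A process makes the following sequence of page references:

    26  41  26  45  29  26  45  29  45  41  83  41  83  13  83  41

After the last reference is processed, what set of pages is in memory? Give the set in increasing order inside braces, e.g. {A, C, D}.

{13, 41, 83}

26 -> miss, frames [26]
41 -> miss, frames [26, 41]
26 -> hit
45 -> miss, frames [41, 26, 45]
29 -> miss, evict 41, frames [26, 45, 29]
26 -> hit
45 -> hit
29 -> hit
45 -> hit
41 -> miss, evict 26, frames [29, 45, 41]
83 -> miss, evict 29, frames [45, 41, 83]
41 -> hit
83 -> hit
13 -> miss, evict 45, frames [41, 83, 13]
83 -> hit
41 -> hit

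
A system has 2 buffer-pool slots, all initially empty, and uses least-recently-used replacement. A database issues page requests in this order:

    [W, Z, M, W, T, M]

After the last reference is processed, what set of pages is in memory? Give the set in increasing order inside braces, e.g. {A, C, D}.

{M, T}

W: miss, frames (W)
Z: miss, frames (W Z)
M: miss, evict W, frames (Z M)
W: miss, evict Z, frames (M W)
T: miss, evict M, frames (W T)
M: miss, evict W, frames (T M)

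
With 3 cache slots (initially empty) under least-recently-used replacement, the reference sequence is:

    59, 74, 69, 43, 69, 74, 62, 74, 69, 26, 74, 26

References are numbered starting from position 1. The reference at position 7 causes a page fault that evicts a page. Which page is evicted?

pos 1: 59 → miss, frames {59}
pos 2: 74 → miss, frames {59,74}
pos 3: 69 → miss, frames {59,74,69}
pos 4: 43 → miss, evict 59, frames {74,69,43}
pos 5: 69 → hit
pos 6: 74 → hit
pos 7: 62 → miss, evict 43, frames {69,74,62}
At position 7, page 43 is evicted.

43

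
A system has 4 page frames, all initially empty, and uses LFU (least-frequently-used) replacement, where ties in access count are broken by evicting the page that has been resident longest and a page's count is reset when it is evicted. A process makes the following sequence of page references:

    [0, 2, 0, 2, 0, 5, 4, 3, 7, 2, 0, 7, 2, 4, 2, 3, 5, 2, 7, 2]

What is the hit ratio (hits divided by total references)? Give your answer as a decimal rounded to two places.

0.55

0 → miss, frames {0}
2 → miss, frames {0,2}
0 → hit
2 → hit
0 → hit
5 → miss, frames {0,2,5}
4 → miss, frames {0,2,5,4}
3 → miss, evict 5, frames {0,2,4,3}
7 → miss, evict 4, frames {0,2,3,7}
2 → hit
0 → hit
7 → hit
2 → hit
4 → miss, evict 3, frames {0,2,7,4}
2 → hit
3 → miss, evict 4, frames {0,2,7,3}
5 → miss, evict 3, frames {0,2,7,5}
2 → hit
7 → hit
2 → hit
Hits: 11 of 20 references → 11/20 = 0.5500.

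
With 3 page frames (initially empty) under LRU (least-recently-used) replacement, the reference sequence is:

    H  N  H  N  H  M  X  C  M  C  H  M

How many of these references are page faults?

H: fault, frames [H]
N: fault, frames [H, N]
H: hit
N: hit
H: hit
M: fault, frames [N, H, M]
X: fault, evict N, frames [H, M, X]
C: fault, evict H, frames [M, X, C]
M: hit
C: hit
H: fault, evict X, frames [M, C, H]
M: hit
Page faults: 6.

6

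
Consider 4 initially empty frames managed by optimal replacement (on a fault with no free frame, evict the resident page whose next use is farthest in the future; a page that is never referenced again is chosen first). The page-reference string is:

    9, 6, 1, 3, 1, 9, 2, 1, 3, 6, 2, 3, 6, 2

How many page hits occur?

9

9 -> miss, frames [9]
6 -> miss, frames [9, 6]
1 -> miss, frames [9, 6, 1]
3 -> miss, frames [9, 6, 1, 3]
1 -> hit
9 -> hit
2 -> miss, evict 9, frames [6, 1, 3, 2]
1 -> hit
3 -> hit
6 -> hit
2 -> hit
3 -> hit
6 -> hit
2 -> hit
Hits: 9.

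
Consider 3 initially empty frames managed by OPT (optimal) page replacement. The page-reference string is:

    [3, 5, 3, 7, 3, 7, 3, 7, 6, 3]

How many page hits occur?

3 → miss, frames [3]
5 → miss, frames [3, 5]
3 → hit
7 → miss, frames [3, 5, 7]
3 → hit
7 → hit
3 → hit
7 → hit
6 → miss, evict 7, frames [3, 5, 6]
3 → hit
Hits: 6.

6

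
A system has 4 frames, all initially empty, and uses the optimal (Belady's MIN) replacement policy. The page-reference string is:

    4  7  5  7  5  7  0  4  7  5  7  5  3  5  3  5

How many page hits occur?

11

4: miss, frames (4)
7: miss, frames (4 7)
5: miss, frames (4 7 5)
7: hit
5: hit
7: hit
0: miss, frames (4 7 5 0)
4: hit
7: hit
5: hit
7: hit
5: hit
3: miss, evict 0, frames (4 7 5 3)
5: hit
3: hit
5: hit
Hits: 11.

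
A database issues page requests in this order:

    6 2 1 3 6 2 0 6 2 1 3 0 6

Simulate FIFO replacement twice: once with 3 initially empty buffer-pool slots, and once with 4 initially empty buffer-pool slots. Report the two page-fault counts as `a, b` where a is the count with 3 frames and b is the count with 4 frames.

3 frames: F F F F F F F . . F F . F → 10 faults.
4 frames: F F F F . . F F F F F F F → 11 faults.
11 > 10: adding a frame increased faults — Belady's anomaly.

10, 11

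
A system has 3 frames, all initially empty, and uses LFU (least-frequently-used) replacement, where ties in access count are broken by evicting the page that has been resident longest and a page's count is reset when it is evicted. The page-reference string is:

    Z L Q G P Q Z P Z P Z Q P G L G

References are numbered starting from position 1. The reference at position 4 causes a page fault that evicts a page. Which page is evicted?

pos 1: Z -> fault, frames (Z)
pos 2: L -> fault, frames (Z L)
pos 3: Q -> fault, frames (Z L Q)
pos 4: G -> fault, evict Z, frames (L Q G)
At position 4, page Z is evicted.

Z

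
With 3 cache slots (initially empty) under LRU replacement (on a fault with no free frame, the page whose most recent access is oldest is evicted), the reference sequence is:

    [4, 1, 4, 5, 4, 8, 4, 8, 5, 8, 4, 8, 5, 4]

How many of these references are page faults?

4

4: fault, frames {4}
1: fault, frames {4,1}
4: hit
5: fault, frames {1,4,5}
4: hit
8: fault, evict 1, frames {5,4,8}
4: hit
8: hit
5: hit
8: hit
4: hit
8: hit
5: hit
4: hit
Page faults: 4.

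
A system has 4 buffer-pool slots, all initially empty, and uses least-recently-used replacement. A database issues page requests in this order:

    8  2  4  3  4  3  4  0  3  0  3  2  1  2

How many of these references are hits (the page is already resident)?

8

8: fault, frames {8}
2: fault, frames {8,2}
4: fault, frames {8,2,4}
3: fault, frames {8,2,4,3}
4: hit
3: hit
4: hit
0: fault, evict 8, frames {2,3,4,0}
3: hit
0: hit
3: hit
2: hit
1: fault, evict 4, frames {0,3,2,1}
2: hit
Hits: 8.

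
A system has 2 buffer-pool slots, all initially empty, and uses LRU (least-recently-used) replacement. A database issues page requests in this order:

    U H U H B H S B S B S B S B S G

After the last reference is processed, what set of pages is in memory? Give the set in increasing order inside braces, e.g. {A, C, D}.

{G, S}

U → miss, frames [U]
H → miss, frames [U, H]
U → hit
H → hit
B → miss, evict U, frames [H, B]
H → hit
S → miss, evict B, frames [H, S]
B → miss, evict H, frames [S, B]
S → hit
B → hit
S → hit
B → hit
S → hit
B → hit
S → hit
G → miss, evict B, frames [S, G]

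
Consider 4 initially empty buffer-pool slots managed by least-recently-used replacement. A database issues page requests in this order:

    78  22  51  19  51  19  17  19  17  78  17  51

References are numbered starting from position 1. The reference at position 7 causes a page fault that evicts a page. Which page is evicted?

78

pos 1: 78 -> miss, frames (78)
pos 2: 22 -> miss, frames (78 22)
pos 3: 51 -> miss, frames (78 22 51)
pos 4: 19 -> miss, frames (78 22 51 19)
pos 5: 51 -> hit
pos 6: 19 -> hit
pos 7: 17 -> miss, evict 78, frames (22 51 19 17)
At position 7, page 78 is evicted.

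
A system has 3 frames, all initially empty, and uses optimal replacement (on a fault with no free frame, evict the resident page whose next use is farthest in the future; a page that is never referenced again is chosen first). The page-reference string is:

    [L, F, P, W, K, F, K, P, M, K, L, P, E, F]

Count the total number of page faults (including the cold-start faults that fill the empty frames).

L → miss, frames {L}
F → miss, frames {L,F}
P → miss, frames {L,F,P}
W → miss, evict L, frames {F,P,W}
K → miss, evict W, frames {F,P,K}
F → hit
K → hit
P → hit
M → miss, evict F, frames {P,K,M}
K → hit
L → miss, evict M, frames {P,K,L}
P → hit
E → miss, evict L, frames {P,K,E}
F → miss, evict E, frames {P,K,F}
Page faults: 9.

9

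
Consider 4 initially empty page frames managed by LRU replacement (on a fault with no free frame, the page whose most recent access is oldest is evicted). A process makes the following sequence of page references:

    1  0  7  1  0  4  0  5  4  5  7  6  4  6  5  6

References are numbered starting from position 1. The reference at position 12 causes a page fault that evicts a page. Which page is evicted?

pos 1: 1: miss, frames {1}
pos 2: 0: miss, frames {1,0}
pos 3: 7: miss, frames {1,0,7}
pos 4: 1: hit
pos 5: 0: hit
pos 6: 4: miss, frames {7,1,0,4}
pos 7: 0: hit
pos 8: 5: miss, evict 7, frames {1,4,0,5}
pos 9: 4: hit
pos 10: 5: hit
pos 11: 7: miss, evict 1, frames {0,4,5,7}
pos 12: 6: miss, evict 0, frames {4,5,7,6}
At position 12, page 0 is evicted.

0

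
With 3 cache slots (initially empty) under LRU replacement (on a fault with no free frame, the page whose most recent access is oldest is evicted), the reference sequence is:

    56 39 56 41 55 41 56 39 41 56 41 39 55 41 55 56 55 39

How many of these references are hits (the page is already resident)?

10

56 → fault, frames [56]
39 → fault, frames [56, 39]
56 → hit
41 → fault, frames [39, 56, 41]
55 → fault, evict 39, frames [56, 41, 55]
41 → hit
56 → hit
39 → fault, evict 55, frames [41, 56, 39]
41 → hit
56 → hit
41 → hit
39 → hit
55 → fault, evict 56, frames [41, 39, 55]
41 → hit
55 → hit
56 → fault, evict 39, frames [41, 55, 56]
55 → hit
39 → fault, evict 41, frames [56, 55, 39]
Hits: 10.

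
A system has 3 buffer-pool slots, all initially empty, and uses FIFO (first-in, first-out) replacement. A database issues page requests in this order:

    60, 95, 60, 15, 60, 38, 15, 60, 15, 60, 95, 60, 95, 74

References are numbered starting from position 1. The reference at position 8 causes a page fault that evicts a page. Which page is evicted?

95

pos 1: 60 -> miss, frames [60]
pos 2: 95 -> miss, frames [60, 95]
pos 3: 60 -> hit
pos 4: 15 -> miss, frames [60, 95, 15]
pos 5: 60 -> hit
pos 6: 38 -> miss, evict 60, frames [95, 15, 38]
pos 7: 15 -> hit
pos 8: 60 -> miss, evict 95, frames [15, 38, 60]
At position 8, page 95 is evicted.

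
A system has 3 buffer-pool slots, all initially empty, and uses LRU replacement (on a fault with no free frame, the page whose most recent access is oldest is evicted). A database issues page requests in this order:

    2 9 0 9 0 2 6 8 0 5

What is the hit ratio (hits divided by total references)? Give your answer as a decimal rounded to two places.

2 → miss, frames (2)
9 → miss, frames (2 9)
0 → miss, frames (2 9 0)
9 → hit
0 → hit
2 → hit
6 → miss, evict 9, frames (0 2 6)
8 → miss, evict 0, frames (2 6 8)
0 → miss, evict 2, frames (6 8 0)
5 → miss, evict 6, frames (8 0 5)
Hits: 3 of 10 references → 3/10 = 0.3000.

0.30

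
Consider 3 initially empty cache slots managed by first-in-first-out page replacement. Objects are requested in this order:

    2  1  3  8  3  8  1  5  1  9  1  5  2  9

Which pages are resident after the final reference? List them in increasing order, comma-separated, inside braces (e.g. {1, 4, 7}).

{1, 2, 9}

2 -> fault, frames (2)
1 -> fault, frames (2 1)
3 -> fault, frames (2 1 3)
8 -> fault, evict 2, frames (1 3 8)
3 -> hit
8 -> hit
1 -> hit
5 -> fault, evict 1, frames (3 8 5)
1 -> fault, evict 3, frames (8 5 1)
9 -> fault, evict 8, frames (5 1 9)
1 -> hit
5 -> hit
2 -> fault, evict 5, frames (1 9 2)
9 -> hit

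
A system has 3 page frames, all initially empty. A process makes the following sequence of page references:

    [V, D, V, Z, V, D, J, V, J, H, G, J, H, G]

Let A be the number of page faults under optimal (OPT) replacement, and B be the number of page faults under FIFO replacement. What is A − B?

Under OPT: F F . F . . F . . F F . . . → 6 faults.
Under FIFO: F F . F . . F F . F F F . . → 8 faults.
A − B = 6 − 8 = -2.

-2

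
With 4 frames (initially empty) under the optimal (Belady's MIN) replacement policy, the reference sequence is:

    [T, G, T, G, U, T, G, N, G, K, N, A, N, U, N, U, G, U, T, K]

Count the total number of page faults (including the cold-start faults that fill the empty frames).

T -> fault, frames {T}
G -> fault, frames {T,G}
T -> hit
G -> hit
U -> fault, frames {T,G,U}
T -> hit
G -> hit
N -> fault, frames {T,G,U,N}
G -> hit
K -> fault, evict T, frames {G,U,N,K}
N -> hit
A -> fault, evict K, frames {G,U,N,A}
N -> hit
U -> hit
N -> hit
U -> hit
G -> hit
U -> hit
T -> fault, evict A, frames {G,U,N,T}
K -> fault, evict T, frames {G,U,N,K}
Page faults: 8.

8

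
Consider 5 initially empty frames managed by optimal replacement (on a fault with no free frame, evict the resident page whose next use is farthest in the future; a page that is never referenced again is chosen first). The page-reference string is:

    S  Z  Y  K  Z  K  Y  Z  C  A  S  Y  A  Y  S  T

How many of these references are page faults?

7

S → fault, frames (S)
Z → fault, frames (S Z)
Y → fault, frames (S Z Y)
K → fault, frames (S Z Y K)
Z → hit
K → hit
Y → hit
Z → hit
C → fault, frames (S Z Y K C)
A → fault, evict C, frames (S Z Y K A)
S → hit
Y → hit
A → hit
Y → hit
S → hit
T → fault, evict A, frames (S Z Y K T)
Page faults: 7.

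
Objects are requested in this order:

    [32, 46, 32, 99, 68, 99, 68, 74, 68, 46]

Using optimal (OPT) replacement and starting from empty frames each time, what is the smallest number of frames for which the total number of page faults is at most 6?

f=1: 10 faults
f=2: 6 faults
f=3: 5 faults
f=4: 5 faults
f=5: 5 faults
Smallest f with faults ≤ 6 is 2.

2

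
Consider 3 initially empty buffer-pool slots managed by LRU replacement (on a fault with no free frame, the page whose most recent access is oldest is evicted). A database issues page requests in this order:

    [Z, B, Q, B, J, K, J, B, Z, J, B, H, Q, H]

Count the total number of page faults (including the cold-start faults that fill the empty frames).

Z -> fault, frames {Z}
B -> fault, frames {Z,B}
Q -> fault, frames {Z,B,Q}
B -> hit
J -> fault, evict Z, frames {Q,B,J}
K -> fault, evict Q, frames {B,J,K}
J -> hit
B -> hit
Z -> fault, evict K, frames {J,B,Z}
J -> hit
B -> hit
H -> fault, evict Z, frames {J,B,H}
Q -> fault, evict J, frames {B,H,Q}
H -> hit
Page faults: 8.

8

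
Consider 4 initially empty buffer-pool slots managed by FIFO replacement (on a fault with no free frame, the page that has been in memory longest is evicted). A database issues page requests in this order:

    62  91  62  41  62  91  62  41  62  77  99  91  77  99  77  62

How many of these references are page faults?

62 -> miss, frames {62}
91 -> miss, frames {62,91}
62 -> hit
41 -> miss, frames {62,91,41}
62 -> hit
91 -> hit
62 -> hit
41 -> hit
62 -> hit
77 -> miss, frames {62,91,41,77}
99 -> miss, evict 62, frames {91,41,77,99}
91 -> hit
77 -> hit
99 -> hit
77 -> hit
62 -> miss, evict 91, frames {41,77,99,62}
Page faults: 6.

6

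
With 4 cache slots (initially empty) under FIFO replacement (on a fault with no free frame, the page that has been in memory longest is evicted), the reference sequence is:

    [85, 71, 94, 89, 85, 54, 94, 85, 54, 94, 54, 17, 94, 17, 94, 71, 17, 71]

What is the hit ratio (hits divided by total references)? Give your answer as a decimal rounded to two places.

0.50

85: fault, frames (85)
71: fault, frames (85 71)
94: fault, frames (85 71 94)
89: fault, frames (85 71 94 89)
85: hit
54: fault, evict 85, frames (71 94 89 54)
94: hit
85: fault, evict 71, frames (94 89 54 85)
54: hit
94: hit
54: hit
17: fault, evict 94, frames (89 54 85 17)
94: fault, evict 89, frames (54 85 17 94)
17: hit
94: hit
71: fault, evict 54, frames (85 17 94 71)
17: hit
71: hit
Hits: 9 of 18 references → 9/18 = 0.5000.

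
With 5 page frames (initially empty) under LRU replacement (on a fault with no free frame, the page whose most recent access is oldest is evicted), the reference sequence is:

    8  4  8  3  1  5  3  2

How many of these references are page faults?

6

8 -> fault, frames (8)
4 -> fault, frames (8 4)
8 -> hit
3 -> fault, frames (4 8 3)
1 -> fault, frames (4 8 3 1)
5 -> fault, frames (4 8 3 1 5)
3 -> hit
2 -> fault, evict 4, frames (8 1 5 3 2)
Page faults: 6.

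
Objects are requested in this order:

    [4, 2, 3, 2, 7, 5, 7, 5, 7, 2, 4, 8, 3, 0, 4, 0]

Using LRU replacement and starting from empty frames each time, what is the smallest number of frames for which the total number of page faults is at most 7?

6

f=1: 16 faults
f=2: 11 faults
f=3: 10 faults
f=4: 9 faults
f=5: 8 faults
f=6: 7 faults
f=7: 7 faults
Smallest f with faults ≤ 7 is 6.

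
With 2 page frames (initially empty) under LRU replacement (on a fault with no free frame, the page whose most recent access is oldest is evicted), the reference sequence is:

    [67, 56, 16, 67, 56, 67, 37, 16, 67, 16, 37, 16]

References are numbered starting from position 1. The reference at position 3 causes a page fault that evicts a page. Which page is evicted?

67

pos 1: 67: fault, frames [67]
pos 2: 56: fault, frames [67, 56]
pos 3: 16: fault, evict 67, frames [56, 16]
At position 3, page 67 is evicted.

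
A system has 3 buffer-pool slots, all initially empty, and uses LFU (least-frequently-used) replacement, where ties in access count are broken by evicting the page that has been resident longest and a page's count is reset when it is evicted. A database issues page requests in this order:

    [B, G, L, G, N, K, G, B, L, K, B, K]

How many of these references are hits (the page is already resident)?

B -> fault, frames (B)
G -> fault, frames (B G)
L -> fault, frames (B G L)
G -> hit
N -> fault, evict B, frames (G L N)
K -> fault, evict L, frames (G N K)
G -> hit
B -> fault, evict N, frames (G K B)
L -> fault, evict K, frames (G B L)
K -> fault, evict B, frames (G L K)
B -> fault, evict L, frames (G K B)
K -> hit
Hits: 3.

3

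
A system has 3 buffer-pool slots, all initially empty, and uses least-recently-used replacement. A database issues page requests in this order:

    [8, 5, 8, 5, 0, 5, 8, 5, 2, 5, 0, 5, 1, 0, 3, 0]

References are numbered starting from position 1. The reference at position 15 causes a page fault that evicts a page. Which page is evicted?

pos 1: 8 → fault, frames {8}
pos 2: 5 → fault, frames {8,5}
pos 3: 8 → hit
pos 4: 5 → hit
pos 5: 0 → fault, frames {8,5,0}
pos 6: 5 → hit
pos 7: 8 → hit
pos 8: 5 → hit
pos 9: 2 → fault, evict 0, frames {8,5,2}
pos 10: 5 → hit
pos 11: 0 → fault, evict 8, frames {2,5,0}
pos 12: 5 → hit
pos 13: 1 → fault, evict 2, frames {0,5,1}
pos 14: 0 → hit
pos 15: 3 → fault, evict 5, frames {1,0,3}
At position 15, page 5 is evicted.

5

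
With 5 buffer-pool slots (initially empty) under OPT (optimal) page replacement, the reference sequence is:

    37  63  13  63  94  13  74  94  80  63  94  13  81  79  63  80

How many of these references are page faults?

8

37 → fault, frames [37]
63 → fault, frames [37, 63]
13 → fault, frames [37, 63, 13]
63 → hit
94 → fault, frames [37, 63, 13, 94]
13 → hit
74 → fault, frames [37, 63, 13, 94, 74]
94 → hit
80 → fault, evict 74, frames [37, 63, 13, 94, 80]
63 → hit
94 → hit
13 → hit
81 → fault, evict 94, frames [37, 63, 13, 80, 81]
79 → fault, evict 81, frames [37, 63, 13, 80, 79]
63 → hit
80 → hit
Page faults: 8.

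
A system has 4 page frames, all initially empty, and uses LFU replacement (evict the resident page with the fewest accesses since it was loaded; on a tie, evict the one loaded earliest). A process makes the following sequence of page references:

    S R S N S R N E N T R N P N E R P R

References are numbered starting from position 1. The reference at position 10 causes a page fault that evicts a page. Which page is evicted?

E

pos 1: S → miss, frames (S)
pos 2: R → miss, frames (S R)
pos 3: S → hit
pos 4: N → miss, frames (S R N)
pos 5: S → hit
pos 6: R → hit
pos 7: N → hit
pos 8: E → miss, frames (S R N E)
pos 9: N → hit
pos 10: T → miss, evict E, frames (S R N T)
At position 10, page E is evicted.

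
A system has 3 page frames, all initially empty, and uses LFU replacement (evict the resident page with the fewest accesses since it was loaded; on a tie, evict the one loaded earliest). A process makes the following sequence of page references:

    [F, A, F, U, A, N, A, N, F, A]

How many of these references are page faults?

F -> fault, frames [F]
A -> fault, frames [F, A]
F -> hit
U -> fault, frames [F, A, U]
A -> hit
N -> fault, evict U, frames [F, A, N]
A -> hit
N -> hit
F -> hit
A -> hit
Page faults: 4.

4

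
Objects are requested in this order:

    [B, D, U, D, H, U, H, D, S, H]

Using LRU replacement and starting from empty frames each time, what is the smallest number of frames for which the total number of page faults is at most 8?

f=1: 10 faults
f=2: 8 faults
f=3: 5 faults
f=4: 5 faults
f=5: 5 faults
Smallest f with faults ≤ 8 is 2.

2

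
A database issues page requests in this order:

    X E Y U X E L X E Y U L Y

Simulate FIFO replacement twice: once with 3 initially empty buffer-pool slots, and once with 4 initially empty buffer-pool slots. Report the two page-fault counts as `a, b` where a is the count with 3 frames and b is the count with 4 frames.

9, 10

3 frames: F F F F F F F . . F F . . → 9 faults.
4 frames: F F F F . . F F F F F F . → 10 faults.
10 > 9: adding a frame increased faults — Belady's anomaly.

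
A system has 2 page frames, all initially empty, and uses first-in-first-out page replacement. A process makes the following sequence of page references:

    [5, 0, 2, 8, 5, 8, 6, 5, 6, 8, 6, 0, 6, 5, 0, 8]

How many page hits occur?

5 -> fault, frames [5]
0 -> fault, frames [5, 0]
2 -> fault, evict 5, frames [0, 2]
8 -> fault, evict 0, frames [2, 8]
5 -> fault, evict 2, frames [8, 5]
8 -> hit
6 -> fault, evict 8, frames [5, 6]
5 -> hit
6 -> hit
8 -> fault, evict 5, frames [6, 8]
6 -> hit
0 -> fault, evict 6, frames [8, 0]
6 -> fault, evict 8, frames [0, 6]
5 -> fault, evict 0, frames [6, 5]
0 -> fault, evict 6, frames [5, 0]
8 -> fault, evict 5, frames [0, 8]
Hits: 4.

4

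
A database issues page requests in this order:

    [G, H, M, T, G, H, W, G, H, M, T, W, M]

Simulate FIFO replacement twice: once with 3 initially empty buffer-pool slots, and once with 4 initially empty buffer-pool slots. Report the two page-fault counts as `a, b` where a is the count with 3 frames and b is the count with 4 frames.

3 frames: F F F F F F F . . F F . . → 9 faults.
4 frames: F F F F . . F F F F F F . → 10 faults.
10 > 9: adding a frame increased faults — Belady's anomaly.

9, 10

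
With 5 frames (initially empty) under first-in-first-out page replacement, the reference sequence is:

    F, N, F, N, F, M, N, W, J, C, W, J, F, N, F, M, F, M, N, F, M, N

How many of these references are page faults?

9

F → fault, frames (F)
N → fault, frames (F N)
F → hit
N → hit
F → hit
M → fault, frames (F N M)
N → hit
W → fault, frames (F N M W)
J → fault, frames (F N M W J)
C → fault, evict F, frames (N M W J C)
W → hit
J → hit
F → fault, evict N, frames (M W J C F)
N → fault, evict M, frames (W J C F N)
F → hit
M → fault, evict W, frames (J C F N M)
F → hit
M → hit
N → hit
F → hit
M → hit
N → hit
Page faults: 9.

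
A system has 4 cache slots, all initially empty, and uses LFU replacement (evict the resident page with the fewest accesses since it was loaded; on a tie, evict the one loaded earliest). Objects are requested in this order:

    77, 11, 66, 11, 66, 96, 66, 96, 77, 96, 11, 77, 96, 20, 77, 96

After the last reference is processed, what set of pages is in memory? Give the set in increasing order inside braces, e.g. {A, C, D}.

{11, 66, 77, 96}

77 → fault, frames {77}
11 → fault, frames {77,11}
66 → fault, frames {77,11,66}
11 → hit
66 → hit
96 → fault, frames {77,11,66,96}
66 → hit
96 → hit
77 → hit
96 → hit
11 → hit
77 → hit
96 → hit
20 → fault, evict 77, frames {11,66,96,20}
77 → fault, evict 20, frames {11,66,96,77}
96 → hit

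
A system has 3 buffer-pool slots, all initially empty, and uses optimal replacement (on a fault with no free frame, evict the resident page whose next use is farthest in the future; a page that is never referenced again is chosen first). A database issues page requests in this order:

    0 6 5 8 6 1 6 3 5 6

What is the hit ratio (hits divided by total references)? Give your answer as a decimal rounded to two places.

0: miss, frames {0}
6: miss, frames {0,6}
5: miss, frames {0,6,5}
8: miss, evict 0, frames {6,5,8}
6: hit
1: miss, evict 8, frames {6,5,1}
6: hit
3: miss, evict 1, frames {6,5,3}
5: hit
6: hit
Hits: 4 of 10 references → 4/10 = 0.4000.

0.40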